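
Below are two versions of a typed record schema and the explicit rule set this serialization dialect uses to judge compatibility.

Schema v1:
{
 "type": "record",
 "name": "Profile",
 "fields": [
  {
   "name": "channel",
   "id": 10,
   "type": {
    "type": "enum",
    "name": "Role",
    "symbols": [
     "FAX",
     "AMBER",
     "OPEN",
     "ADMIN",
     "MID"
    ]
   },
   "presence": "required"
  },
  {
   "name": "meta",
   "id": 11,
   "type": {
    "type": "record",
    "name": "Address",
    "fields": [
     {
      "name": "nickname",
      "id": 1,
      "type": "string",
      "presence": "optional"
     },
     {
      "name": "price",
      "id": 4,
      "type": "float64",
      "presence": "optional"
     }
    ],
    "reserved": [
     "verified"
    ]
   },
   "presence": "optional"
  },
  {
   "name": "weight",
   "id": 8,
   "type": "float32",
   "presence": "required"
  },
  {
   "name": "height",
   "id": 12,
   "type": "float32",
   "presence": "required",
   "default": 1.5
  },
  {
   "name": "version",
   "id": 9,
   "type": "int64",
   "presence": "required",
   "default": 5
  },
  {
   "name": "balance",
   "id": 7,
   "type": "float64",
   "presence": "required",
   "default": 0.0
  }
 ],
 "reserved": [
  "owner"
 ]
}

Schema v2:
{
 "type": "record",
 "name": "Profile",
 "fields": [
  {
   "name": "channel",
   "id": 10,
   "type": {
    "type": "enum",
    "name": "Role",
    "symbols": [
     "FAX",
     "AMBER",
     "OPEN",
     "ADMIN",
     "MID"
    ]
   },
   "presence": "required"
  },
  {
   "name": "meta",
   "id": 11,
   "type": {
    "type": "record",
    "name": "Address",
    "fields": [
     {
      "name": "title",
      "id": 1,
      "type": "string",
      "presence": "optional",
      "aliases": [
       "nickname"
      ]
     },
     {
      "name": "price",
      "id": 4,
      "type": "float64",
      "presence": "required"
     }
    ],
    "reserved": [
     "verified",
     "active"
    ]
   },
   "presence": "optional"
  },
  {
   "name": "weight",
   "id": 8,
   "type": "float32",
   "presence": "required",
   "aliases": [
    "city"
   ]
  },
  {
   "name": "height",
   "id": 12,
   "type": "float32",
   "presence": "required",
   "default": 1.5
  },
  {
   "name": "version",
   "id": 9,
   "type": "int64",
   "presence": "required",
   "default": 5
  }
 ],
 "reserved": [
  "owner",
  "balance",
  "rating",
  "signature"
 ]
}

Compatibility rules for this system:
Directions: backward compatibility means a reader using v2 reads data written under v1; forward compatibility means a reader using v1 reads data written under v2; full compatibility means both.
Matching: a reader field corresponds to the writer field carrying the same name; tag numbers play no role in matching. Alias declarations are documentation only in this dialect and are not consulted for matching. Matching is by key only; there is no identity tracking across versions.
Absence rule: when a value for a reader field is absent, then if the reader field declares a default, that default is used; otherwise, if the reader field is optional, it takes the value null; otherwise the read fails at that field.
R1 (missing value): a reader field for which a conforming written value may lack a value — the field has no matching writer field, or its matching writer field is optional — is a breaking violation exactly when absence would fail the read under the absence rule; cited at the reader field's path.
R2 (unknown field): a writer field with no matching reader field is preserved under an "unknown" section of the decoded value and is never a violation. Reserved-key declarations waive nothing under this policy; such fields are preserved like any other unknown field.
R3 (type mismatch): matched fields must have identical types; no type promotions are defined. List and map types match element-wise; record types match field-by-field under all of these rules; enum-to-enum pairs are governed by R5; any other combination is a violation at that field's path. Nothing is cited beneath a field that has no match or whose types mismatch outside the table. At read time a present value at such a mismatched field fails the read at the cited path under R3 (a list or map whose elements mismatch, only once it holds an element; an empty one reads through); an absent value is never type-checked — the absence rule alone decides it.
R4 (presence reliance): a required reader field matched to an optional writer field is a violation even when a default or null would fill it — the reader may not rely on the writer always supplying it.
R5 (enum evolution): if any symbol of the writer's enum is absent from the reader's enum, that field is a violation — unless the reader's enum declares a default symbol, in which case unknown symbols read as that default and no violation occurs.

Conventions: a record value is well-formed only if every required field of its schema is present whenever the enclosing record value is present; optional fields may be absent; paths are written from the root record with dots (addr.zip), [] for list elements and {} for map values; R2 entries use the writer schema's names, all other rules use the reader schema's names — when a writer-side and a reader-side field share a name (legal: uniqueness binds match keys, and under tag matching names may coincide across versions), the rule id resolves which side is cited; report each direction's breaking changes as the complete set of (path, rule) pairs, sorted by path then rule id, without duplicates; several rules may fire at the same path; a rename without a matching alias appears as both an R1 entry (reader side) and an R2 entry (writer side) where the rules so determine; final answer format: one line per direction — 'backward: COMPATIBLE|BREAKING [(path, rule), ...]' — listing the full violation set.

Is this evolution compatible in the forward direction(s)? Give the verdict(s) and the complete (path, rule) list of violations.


forward: COMPATIBLE []

each type pair in Profile: writer, then reader
checking forward for Profile: reader v1 against writer v2:
  writer required, Role -> Role: reader channel maps from writer channel
  writer optional, Address -> Address: reader meta maps from writer meta
  writer required, float32 -> float32: reader weight maps from writer weight
  writer required, float32 -> float32: reader height maps from writer height
  writer required, int64 -> int64: reader version maps from writer version
  no writer field matches reader balance
  no writer field matches reader meta.nickname
  writer required, float64 -> float64: reader meta.price maps from writer meta.price
  leftover writer field: meta.title
  => no violations; forward on Profile: COMPATIBLE
the other Profile changes do not affect what is asked:
  removed field balance from record Profile (its key "balance" joins the reserved list) -> fires no rule on Profile, leaving the asked answer as it is
  field price in record Address: optional changed to required -> fires only in the backward direction of Profile, which is not asked here
  renamed field nickname to title in record Address (alias nickname declared on the renamed field) -> fires no rule on Profile, leaving the asked answer as it is


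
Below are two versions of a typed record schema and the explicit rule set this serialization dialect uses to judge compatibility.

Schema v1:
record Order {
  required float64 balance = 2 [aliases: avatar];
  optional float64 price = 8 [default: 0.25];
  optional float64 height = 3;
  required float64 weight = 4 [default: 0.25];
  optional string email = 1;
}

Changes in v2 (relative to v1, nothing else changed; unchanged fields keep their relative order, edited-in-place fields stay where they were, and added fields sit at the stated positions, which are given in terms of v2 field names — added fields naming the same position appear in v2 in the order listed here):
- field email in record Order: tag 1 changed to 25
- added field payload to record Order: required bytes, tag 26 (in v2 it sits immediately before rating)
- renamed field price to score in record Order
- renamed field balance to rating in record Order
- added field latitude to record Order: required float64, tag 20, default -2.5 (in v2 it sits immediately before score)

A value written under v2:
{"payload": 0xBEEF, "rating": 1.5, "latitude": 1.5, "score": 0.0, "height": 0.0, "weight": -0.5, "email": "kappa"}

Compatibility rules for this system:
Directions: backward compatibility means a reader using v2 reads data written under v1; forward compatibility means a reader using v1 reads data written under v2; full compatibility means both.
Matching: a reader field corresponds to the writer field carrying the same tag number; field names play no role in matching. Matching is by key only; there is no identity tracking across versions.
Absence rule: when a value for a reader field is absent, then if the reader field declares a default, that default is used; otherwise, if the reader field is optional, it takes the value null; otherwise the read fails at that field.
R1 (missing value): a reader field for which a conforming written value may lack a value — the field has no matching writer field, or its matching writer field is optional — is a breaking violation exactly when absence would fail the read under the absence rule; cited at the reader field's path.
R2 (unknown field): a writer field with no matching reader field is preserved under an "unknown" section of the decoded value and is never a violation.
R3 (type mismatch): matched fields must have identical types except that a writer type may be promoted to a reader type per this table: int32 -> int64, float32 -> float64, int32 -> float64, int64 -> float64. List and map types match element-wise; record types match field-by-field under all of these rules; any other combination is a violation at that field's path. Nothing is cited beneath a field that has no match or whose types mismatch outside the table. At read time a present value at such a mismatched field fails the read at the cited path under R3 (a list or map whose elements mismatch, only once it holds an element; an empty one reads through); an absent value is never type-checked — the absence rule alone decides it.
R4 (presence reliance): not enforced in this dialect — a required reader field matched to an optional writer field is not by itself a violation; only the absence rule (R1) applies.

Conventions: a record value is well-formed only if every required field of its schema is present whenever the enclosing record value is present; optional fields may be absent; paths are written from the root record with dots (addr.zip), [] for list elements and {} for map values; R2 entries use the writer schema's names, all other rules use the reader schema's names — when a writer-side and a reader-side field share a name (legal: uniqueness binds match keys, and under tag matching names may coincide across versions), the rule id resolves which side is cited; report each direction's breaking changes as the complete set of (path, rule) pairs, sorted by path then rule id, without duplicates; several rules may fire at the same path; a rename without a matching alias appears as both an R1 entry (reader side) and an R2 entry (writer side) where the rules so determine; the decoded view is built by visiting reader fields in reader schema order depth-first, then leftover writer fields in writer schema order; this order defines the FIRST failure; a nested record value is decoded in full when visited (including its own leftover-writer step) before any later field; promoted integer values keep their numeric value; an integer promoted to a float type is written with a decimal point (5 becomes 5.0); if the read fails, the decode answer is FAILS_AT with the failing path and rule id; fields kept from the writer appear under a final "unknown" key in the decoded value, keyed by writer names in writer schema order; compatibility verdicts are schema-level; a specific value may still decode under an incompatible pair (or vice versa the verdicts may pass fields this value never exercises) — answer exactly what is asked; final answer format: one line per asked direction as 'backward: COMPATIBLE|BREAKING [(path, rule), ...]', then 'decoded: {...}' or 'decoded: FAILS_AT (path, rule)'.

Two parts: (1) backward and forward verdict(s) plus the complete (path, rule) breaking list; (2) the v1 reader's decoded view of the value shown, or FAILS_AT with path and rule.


the writer's type comes first in each Order pair
backward pass over Order, reader schema v2, writer schema v1:
  no writer field matches reader payload
  rating: paired with writer balance (float64 -> float64; writer required)
  no writer field matches reader latitude
  score: paired with writer price (float64 -> float64; writer optional)
  height: paired with writer height (float64 -> float64; writer optional)
  weight: paired with writer weight (float64 -> float64; writer required)
  no writer field matches reader email
  writer email: unknown to reader
  breaking: (payload, R1)
  => backward verdict for Order: BREAKING, 1 violation(s)
forward pass over Order, reader schema v1, writer schema v2:
  balance: paired with writer rating (float64 -> float64; writer required)
  price: paired with writer score (float64 -> float64; writer optional)
  height: paired with writer height (float64 -> float64; writer optional)
  weight: paired with writer weight (float64 -> float64; writer required)
  no writer field matches reader email
  writer payload: unknown to reader
  writer latitude: unknown to reader
  writer email: unknown to reader
  => forward: COMPATIBLE
decode (reader v1):
  balance := 1.5 (from writer rating)
  price := 0.0 (from writer score)
  height := 0.0
  weight := -0.5
  email := null (not supplied -> null)
  writer payload: kept under "unknown"
  writer latitude: kept under "unknown"
  writer email: kept under "unknown"
  => decoded: {"balance": 1.5, "price": 0.0, "height": 0.0, "weight": -0.5, "email": null, "unknown": {"payload": 0xBEEF, "latitude": 1.5, "email": "kappa"}}

backward: BREAKING [(payload, R1)]; forward: COMPATIBLE []; decoded: {"balance": 1.5, "price": 0.0, "height": 0.0, "weight": -0.5, "email": null, "unknown": {"payload": 0xBEEF, "latitude": 1.5, "email": "kappa"}}


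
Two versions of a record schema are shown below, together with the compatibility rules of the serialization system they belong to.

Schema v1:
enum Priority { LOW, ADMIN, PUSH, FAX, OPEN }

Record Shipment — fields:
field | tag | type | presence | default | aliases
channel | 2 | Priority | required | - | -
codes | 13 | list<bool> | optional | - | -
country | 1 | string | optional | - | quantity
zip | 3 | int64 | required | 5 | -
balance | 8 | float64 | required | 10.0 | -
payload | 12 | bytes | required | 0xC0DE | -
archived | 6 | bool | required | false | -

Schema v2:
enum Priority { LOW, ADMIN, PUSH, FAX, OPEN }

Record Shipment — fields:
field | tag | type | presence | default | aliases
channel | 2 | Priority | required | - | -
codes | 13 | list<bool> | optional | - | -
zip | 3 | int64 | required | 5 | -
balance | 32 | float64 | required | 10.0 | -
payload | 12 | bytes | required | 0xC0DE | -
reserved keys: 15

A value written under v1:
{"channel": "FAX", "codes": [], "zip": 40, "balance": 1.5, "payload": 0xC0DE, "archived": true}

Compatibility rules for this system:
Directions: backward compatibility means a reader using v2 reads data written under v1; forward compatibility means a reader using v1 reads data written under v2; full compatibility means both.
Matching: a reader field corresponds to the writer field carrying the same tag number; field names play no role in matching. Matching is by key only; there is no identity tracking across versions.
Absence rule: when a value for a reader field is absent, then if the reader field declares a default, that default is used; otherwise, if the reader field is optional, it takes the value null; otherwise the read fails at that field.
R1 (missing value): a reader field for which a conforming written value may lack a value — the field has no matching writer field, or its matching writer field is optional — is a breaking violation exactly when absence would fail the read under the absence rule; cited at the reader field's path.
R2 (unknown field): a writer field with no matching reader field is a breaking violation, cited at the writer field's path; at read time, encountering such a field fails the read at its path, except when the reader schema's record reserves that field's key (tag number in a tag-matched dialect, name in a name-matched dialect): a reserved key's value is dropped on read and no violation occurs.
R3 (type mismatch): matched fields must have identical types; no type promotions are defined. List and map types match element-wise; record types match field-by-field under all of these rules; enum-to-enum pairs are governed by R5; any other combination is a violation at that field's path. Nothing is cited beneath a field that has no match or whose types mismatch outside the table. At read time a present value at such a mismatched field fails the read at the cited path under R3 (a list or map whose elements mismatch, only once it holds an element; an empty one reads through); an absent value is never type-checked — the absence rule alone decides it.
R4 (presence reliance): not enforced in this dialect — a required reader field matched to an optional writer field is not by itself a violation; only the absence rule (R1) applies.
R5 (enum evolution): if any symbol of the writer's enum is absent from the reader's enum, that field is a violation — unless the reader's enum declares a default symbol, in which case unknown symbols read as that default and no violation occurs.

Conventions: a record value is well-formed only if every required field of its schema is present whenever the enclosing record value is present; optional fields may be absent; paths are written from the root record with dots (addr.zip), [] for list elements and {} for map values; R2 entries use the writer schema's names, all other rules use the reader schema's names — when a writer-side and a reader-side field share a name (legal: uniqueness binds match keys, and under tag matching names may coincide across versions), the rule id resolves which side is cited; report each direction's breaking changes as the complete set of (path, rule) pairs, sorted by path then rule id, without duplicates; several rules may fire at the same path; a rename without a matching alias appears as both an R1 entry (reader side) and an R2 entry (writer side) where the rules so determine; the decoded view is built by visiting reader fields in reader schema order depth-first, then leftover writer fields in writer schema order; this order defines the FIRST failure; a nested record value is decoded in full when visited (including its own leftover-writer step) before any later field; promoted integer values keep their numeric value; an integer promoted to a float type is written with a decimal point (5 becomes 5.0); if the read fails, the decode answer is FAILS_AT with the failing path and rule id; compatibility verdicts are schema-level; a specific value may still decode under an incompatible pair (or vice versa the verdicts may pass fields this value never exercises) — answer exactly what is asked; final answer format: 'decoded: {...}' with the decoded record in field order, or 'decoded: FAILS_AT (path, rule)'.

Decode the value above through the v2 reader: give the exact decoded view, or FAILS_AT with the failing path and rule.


arrows below run writer -> reader for Shipment
migrating the Shipment value to v2:
  channel := "FAX"
  codes := []
  zip := 40
  balance := 10.0 (no value, default fills)
  payload := 0xC0DE
  read fails at balance under R2 (unknown field)
  => FAILS_AT (balance, R2)
remaining Shipment differences; none change what is asked:
  removed field country from record Shipment -> matters for Shipment compatibility verdicts, not for this value's decode
  removed field archived from record Shipment -> matters for Shipment compatibility verdicts, not for this value's decode

decoded: FAILS_AT (balance, R2)


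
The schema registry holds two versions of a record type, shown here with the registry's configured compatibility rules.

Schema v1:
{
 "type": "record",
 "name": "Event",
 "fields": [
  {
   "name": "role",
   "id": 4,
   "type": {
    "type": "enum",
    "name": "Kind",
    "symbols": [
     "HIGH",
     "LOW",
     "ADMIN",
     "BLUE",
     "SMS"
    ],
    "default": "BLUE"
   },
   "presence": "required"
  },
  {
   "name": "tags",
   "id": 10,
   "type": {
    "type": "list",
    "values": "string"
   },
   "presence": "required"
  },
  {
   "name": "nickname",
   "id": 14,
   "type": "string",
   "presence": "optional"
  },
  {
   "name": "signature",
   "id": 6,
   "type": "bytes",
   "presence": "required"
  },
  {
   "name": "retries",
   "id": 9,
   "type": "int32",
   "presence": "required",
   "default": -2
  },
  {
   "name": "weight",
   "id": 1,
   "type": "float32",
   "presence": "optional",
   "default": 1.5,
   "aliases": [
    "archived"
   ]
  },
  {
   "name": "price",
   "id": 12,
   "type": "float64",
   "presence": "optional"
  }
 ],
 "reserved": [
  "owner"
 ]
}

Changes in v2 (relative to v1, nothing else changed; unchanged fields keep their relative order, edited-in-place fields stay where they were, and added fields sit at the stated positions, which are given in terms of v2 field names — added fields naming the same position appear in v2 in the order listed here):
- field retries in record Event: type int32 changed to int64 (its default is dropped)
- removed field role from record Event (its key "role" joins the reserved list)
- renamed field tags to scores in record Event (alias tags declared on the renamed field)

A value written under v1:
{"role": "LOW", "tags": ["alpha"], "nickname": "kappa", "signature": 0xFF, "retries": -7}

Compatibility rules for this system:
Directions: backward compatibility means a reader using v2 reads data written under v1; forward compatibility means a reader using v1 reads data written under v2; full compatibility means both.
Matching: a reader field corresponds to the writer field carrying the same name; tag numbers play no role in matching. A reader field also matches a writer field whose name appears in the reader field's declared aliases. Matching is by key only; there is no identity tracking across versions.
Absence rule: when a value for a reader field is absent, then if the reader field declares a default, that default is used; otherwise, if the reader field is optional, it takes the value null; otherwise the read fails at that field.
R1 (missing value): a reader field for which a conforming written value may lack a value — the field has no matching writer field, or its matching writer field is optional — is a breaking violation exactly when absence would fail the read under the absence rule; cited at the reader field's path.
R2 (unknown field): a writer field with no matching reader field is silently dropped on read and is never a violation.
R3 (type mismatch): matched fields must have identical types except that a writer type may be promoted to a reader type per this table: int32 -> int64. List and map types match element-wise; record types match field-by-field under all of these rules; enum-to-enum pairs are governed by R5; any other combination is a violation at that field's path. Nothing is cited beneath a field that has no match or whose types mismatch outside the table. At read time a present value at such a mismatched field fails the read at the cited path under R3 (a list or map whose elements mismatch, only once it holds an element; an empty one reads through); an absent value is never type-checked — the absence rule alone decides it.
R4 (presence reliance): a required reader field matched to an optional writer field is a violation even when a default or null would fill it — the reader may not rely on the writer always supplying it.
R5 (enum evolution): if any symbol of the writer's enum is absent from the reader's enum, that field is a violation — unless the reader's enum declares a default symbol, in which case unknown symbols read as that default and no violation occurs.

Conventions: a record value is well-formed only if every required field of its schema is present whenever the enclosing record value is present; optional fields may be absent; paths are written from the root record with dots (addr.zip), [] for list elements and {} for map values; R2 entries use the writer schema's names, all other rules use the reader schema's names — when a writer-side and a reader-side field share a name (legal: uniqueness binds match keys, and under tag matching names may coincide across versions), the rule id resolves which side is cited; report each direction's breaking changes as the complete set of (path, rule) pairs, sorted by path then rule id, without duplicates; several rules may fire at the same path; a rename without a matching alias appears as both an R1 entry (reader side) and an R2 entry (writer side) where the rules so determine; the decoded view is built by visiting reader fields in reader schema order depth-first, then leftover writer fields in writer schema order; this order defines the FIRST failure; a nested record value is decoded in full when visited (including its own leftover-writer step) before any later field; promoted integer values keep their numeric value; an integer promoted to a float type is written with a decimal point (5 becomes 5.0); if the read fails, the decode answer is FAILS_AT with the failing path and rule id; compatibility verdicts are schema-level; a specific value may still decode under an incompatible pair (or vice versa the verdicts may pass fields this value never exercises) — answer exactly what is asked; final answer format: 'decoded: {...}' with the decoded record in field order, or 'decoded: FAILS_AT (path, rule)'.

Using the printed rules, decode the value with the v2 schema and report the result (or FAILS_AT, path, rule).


decoded: {"scores": ["alpha"], "nickname": "kappa", "signature": 0xFF, "retries": -7, "weight": 1.5, "price": null}

in Event below, arrows point writer -> reader
decoding the Event value with the v2 reader:
  scores := ["alpha"] (from writer tags)
  nickname := "kappa"
  signature := 0xFF
  retries := -7 (int32 -> int64)
  weight := 1.5 (absent -> default)
  price := null (absent, optional -> null)
  writer role: unknown -> dropped
  => decoded: {"scores": ["alpha"], "nickname": "kappa", "signature": 0xFF, "retries": -7, "weight": 1.5, "price": null}
checking off the Event differences that do not matter here:
  field retries in record Event: type int32 changed to int64 (its default is dropped) -> shifts the Event verdicts, not this decode


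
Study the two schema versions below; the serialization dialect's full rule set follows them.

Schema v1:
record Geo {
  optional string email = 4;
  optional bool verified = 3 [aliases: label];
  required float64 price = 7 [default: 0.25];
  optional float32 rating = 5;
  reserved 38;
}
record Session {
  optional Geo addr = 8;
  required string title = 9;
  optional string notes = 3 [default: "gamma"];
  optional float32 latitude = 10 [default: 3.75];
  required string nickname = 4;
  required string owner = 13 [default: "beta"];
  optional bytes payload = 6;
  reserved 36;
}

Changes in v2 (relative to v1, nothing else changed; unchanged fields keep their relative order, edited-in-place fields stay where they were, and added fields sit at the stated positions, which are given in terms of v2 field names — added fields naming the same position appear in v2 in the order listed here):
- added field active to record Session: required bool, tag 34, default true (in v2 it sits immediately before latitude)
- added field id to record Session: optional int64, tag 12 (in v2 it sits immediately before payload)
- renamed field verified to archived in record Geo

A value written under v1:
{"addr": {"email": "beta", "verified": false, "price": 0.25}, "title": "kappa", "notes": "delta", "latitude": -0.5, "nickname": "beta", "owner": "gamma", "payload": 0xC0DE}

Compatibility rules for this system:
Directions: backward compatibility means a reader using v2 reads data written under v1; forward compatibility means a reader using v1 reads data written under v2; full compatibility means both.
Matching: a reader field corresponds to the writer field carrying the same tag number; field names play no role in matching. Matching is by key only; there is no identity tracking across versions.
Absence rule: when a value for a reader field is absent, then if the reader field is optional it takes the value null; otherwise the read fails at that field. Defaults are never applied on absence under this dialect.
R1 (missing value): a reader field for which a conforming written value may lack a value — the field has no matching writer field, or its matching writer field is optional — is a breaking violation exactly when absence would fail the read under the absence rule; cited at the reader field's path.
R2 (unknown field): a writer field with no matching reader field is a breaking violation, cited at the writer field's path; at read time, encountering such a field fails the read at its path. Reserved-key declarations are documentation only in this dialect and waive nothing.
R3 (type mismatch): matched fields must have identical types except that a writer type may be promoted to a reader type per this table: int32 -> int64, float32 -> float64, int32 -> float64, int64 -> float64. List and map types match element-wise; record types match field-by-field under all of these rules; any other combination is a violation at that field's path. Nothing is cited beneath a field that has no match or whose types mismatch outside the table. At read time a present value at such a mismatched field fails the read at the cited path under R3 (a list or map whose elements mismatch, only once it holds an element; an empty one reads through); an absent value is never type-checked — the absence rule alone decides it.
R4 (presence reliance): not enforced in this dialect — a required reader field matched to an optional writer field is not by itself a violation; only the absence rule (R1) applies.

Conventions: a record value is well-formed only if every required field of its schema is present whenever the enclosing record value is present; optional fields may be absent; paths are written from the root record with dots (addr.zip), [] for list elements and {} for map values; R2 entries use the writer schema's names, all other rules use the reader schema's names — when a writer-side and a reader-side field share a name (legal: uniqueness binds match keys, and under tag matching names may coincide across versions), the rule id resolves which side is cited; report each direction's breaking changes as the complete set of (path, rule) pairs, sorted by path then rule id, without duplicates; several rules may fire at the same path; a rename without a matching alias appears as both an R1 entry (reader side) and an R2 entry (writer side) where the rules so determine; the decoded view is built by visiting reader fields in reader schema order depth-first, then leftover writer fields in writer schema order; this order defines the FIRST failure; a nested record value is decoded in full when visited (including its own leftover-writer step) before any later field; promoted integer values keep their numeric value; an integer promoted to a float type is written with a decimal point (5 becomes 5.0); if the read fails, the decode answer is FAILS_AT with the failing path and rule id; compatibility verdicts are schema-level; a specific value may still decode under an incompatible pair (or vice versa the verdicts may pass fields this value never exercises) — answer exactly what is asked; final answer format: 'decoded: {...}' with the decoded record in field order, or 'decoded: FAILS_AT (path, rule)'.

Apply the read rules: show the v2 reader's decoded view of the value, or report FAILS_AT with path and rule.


arrows below run writer -> reader for Session
decode (reader v2):
  addr.email := "beta"
  addr.archived := false (from writer verified)
  addr.price := 0.25
  addr.rating := null (missing; optional => null)
  title := "kappa"
  notes := "delta"
  read fails at active under R1 (no fill)
  => FAILS_AT (active, R1)
remaining Session differences; none change what is asked:
  added field id to record Session: optional int64, tag 12 (in v2 it sits immediately before payload) -> shifts the Session verdicts, not this decode
  renamed field verified to archived in record Geo -> fires no rule on Session under this dialect and leaves the result unchanged

decoded: FAILS_AT (active, R1)


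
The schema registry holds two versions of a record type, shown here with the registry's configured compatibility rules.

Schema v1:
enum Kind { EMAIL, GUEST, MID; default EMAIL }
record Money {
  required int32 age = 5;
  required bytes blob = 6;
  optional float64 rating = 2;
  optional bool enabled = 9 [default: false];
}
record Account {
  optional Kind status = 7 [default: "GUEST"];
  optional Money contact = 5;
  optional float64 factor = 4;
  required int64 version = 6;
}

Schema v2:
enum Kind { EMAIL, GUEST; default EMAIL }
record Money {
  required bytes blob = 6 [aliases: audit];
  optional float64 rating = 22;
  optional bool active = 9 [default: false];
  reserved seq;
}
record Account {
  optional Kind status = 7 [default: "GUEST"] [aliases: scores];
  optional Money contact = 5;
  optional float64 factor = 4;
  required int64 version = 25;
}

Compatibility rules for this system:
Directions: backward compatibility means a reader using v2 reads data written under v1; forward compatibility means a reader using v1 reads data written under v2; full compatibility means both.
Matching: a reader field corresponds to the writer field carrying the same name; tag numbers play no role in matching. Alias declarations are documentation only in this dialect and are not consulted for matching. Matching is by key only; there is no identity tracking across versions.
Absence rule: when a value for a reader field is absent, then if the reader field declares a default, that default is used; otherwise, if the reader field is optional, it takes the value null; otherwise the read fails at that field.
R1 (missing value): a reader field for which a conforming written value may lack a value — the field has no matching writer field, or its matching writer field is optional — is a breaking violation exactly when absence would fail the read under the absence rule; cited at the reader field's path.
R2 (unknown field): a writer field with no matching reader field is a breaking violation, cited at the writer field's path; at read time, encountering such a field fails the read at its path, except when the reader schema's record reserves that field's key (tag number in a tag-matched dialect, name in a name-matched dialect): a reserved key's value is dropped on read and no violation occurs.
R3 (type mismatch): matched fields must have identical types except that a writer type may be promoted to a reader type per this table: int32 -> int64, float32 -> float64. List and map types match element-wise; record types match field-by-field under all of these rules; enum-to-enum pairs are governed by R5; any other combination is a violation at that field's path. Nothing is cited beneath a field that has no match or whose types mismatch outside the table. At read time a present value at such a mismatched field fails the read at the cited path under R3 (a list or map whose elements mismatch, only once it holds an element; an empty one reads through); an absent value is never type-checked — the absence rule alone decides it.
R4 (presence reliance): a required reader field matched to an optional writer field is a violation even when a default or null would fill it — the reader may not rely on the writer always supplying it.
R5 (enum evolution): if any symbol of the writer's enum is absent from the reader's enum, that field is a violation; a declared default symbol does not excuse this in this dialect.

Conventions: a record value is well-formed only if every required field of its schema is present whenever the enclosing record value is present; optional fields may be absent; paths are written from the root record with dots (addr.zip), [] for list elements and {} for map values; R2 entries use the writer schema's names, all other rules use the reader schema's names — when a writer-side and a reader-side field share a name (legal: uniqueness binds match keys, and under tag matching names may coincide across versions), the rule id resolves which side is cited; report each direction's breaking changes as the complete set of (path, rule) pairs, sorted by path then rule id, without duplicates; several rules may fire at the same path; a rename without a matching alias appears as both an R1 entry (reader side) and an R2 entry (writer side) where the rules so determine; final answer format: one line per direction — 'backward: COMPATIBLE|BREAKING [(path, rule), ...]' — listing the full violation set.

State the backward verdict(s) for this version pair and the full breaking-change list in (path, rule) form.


in Account below, arrows point writer -> reader
backward on Account — v2 reading data written by v1:
  status: paired with writer status (Kind -> Kind; writer optional)
  contact: paired with writer contact (Money -> Money; writer optional)
  factor: paired with writer factor (float64 -> float64; writer optional)
  version: paired with writer version (int64 -> int64; writer required)
  contact.blob: paired with writer contact.blob (bytes -> bytes; writer required)
  contact.rating: paired with writer contact.rating (float64 -> float64; writer optional)
  no writer field matches reader contact.active
  contact.age (writer side), unknown to reader
  contact.enabled (writer side), unknown to reader
  R2 fires at contact.age
  R2 fires at contact.enabled
  R5 fires at status
  => backward: BREAKING (3)
ruling out the remaining Account differences:
  field rating in record Money: tag 2 changed to 22 -> inert for the asked Account verdict: nothing fires
  field version in record Account: tag 6 changed to 25 -> inert for the asked Account verdict: nothing fires

backward: BREAKING [(contact.age, R2), (contact.enabled, R2), (status, R5)]


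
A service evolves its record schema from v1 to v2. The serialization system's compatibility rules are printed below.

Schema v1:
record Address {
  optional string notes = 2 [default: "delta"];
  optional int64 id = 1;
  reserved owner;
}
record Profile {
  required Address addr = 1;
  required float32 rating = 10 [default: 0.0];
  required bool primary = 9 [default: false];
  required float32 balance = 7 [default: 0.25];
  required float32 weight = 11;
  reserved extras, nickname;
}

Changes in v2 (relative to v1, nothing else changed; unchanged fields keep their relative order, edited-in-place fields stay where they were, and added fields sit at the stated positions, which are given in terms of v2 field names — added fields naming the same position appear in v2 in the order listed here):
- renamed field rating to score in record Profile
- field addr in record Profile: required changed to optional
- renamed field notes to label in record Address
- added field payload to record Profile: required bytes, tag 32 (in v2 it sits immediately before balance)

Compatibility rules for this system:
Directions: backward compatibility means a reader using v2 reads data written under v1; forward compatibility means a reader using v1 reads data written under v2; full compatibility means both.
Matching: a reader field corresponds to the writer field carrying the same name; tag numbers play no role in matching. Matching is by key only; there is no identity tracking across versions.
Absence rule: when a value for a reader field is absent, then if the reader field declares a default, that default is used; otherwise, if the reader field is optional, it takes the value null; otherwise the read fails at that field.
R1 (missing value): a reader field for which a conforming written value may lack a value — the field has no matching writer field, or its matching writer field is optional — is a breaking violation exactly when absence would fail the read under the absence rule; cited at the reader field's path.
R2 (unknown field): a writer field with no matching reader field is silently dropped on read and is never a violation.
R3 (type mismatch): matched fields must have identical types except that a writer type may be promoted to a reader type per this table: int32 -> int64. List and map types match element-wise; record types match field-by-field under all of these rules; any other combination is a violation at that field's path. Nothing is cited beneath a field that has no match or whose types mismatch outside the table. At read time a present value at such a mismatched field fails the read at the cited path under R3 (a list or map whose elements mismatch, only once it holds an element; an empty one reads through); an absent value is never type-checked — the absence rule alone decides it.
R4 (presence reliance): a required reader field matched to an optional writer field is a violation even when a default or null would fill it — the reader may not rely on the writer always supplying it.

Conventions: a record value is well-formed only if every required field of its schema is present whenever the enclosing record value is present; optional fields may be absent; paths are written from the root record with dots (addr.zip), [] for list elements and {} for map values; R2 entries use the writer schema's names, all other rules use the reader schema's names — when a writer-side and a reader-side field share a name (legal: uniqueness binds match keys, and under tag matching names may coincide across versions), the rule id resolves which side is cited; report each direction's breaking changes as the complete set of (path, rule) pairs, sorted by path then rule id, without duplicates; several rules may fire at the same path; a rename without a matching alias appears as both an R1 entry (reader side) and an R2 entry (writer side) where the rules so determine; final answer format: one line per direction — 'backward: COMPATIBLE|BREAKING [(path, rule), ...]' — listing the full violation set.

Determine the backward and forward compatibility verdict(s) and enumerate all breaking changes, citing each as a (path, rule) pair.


in Profile below, arrows point writer -> reader
backward on Profile — v2 reading data written by v1:
  addr: Address -> Address, writer required; from addr
  score: no writer-side match
  primary: bool -> bool, writer required; from primary
  payload: no writer-side match
  balance: float32 -> float32, writer required; from balance
  weight: float32 -> float32, writer required; from weight
  rating (writer side), unknown to reader
  addr.label: no writer-side match
  addr.id: int64 -> int64, writer optional; from addr.id
  addr.notes (writer side), unknown to reader
  rule R1 violated at payload
  backward on Profile therefore BREAKING (1)
forward on Profile — v1 reading data written by v2:
  addr: Address -> Address, writer optional; from addr
  rating: no writer-side match
  primary: bool -> bool, writer required; from primary
  balance: float32 -> float32, writer required; from balance
  weight: float32 -> float32, writer required; from weight
  score (writer side), unknown to reader
  payload (writer side), unknown to reader
  addr.notes: no writer-side match
  addr.id: int64 -> int64, writer optional; from addr.id
  addr.label (writer side), unknown to reader
  rule R1 violated at addr
  rule R4 violated at addr
  forward on Profile therefore BREAKING (2)

backward: BREAKING [(payload, R1)]; forward: BREAKING [(addr, R1), (addr, R4)]
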